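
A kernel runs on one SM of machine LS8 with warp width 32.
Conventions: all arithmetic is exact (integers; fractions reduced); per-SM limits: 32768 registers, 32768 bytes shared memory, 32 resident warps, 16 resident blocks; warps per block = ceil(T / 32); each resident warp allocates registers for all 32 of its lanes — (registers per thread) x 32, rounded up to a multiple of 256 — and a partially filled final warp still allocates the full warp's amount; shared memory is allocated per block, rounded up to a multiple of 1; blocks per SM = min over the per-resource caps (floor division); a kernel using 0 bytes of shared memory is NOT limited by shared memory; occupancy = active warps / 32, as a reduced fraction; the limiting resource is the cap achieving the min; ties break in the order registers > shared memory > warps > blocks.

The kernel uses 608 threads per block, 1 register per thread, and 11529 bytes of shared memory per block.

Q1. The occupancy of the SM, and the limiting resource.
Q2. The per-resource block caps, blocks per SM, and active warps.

Answer: occupancy 19/32, limited by warps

registers: 6 blocks
shared memory: 2 blocks
warps: 1 block
blocks: 16 blocks

Answer: 1 block, 19 active warps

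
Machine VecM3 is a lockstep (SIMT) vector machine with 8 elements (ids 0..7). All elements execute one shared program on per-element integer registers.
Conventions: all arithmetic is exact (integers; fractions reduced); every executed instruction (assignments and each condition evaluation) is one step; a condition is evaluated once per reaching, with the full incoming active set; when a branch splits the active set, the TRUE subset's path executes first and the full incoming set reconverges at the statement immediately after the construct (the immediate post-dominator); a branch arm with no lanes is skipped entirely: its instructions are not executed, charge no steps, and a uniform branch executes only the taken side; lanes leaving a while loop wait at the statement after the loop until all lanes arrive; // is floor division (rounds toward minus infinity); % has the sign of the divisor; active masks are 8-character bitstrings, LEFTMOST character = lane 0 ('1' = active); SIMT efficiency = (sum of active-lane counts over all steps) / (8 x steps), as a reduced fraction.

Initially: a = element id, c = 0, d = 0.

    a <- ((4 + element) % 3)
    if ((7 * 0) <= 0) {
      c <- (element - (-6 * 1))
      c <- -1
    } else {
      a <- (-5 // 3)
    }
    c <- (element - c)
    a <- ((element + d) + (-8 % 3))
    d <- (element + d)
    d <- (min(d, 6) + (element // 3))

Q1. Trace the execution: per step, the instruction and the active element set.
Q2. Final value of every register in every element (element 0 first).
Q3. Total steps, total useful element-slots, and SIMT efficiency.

step 0: a <- ((4 + element) % 3)     11111111
step 1: eval ((7 * 0) <= 0)          11111111
step 2: c <- (element - (-6 * 1))    11111111
step 3: c <- -1                      11111111
step 4: c <- (element - c)           11111111
step 5: a <- ((element + d) + (-8 % 3)) 11111111
step 6: d <- (element + d)           11111111
step 7: d <- (min(d, 6) + (element // 3)) 11111111

Answer: 8 steps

a: 1,2,3,4,5,6,7,8
c: 1,2,3,4,5,6,7,8
d: 0,1,2,4,5,6,8,8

steps = 8; useful = 64; efficiency = 64/64 = 1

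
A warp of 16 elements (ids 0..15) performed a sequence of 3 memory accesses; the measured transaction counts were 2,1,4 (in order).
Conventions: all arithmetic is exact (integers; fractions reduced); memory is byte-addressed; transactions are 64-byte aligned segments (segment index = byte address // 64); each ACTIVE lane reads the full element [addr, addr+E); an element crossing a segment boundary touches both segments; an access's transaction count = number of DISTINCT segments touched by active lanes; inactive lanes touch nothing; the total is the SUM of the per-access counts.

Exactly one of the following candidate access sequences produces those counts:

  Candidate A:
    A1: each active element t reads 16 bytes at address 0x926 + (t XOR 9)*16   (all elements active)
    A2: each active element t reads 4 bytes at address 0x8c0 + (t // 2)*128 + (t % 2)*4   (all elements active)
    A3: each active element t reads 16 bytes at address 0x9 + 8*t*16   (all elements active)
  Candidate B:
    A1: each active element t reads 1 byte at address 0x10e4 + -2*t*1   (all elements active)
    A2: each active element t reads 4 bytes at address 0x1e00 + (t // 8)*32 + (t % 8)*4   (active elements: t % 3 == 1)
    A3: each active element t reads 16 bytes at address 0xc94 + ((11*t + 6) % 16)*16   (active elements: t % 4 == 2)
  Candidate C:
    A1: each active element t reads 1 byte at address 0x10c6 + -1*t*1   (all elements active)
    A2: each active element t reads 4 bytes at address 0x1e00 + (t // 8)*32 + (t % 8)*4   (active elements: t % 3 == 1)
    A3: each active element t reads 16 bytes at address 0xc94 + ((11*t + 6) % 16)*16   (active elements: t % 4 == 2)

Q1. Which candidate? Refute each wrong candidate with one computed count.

A: A1 gives 5 transactions, not 2
B: A1 gives 1 transaction, not 2
C: all counts match (2,1,4)

Answer: C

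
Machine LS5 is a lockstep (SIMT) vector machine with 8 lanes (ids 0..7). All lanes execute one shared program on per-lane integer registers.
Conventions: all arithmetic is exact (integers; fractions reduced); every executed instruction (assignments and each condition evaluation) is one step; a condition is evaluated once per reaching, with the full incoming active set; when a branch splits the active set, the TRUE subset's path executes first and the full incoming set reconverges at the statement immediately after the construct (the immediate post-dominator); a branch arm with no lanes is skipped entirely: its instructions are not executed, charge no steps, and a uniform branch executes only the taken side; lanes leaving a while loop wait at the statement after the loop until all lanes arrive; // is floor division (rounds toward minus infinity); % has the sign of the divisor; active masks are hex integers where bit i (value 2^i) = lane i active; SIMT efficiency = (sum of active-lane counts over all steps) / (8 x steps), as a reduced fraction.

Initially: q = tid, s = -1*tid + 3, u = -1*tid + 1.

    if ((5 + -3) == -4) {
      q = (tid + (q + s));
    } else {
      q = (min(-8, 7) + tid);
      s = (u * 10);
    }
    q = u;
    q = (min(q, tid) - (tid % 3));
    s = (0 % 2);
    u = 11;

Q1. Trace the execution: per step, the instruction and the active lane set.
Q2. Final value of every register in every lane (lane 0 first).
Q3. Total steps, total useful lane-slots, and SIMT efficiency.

step 0: eval ((5 + -3) == -4)        0xff
step 1: q <- (min(-8, 7) + tid)      0xff
step 2: s <- (u * 10)                0xff
step 3: q <- u                       0xff
step 4: q <- (min(q, tid) - (tid % 3)) 0xff
step 5: s <- (0 % 2)                 0xff
step 6: u <- 11                      0xff

Answer: 7 steps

q: 0,-1,-3,-2,-4,-6,-5,-7
s: 0,0,0,0,0,0,0,0
u: 11,11,11,11,11,11,11,11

steps = 7; useful = 56; efficiency = 56/56 = 1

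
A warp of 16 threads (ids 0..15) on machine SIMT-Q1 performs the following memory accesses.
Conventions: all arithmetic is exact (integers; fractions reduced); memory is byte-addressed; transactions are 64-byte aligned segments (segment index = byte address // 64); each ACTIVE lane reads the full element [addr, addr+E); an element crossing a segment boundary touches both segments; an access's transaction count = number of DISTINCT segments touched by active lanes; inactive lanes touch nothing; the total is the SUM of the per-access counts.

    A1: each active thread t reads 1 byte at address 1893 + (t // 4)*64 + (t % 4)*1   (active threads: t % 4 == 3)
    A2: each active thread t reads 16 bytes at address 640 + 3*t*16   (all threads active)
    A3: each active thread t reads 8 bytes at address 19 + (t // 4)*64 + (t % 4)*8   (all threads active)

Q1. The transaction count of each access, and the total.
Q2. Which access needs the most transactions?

A1: 4 transactions
A2: 12 transactions
A3: 4 transactions

Answer: 4,12,4; total 20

Answer: A2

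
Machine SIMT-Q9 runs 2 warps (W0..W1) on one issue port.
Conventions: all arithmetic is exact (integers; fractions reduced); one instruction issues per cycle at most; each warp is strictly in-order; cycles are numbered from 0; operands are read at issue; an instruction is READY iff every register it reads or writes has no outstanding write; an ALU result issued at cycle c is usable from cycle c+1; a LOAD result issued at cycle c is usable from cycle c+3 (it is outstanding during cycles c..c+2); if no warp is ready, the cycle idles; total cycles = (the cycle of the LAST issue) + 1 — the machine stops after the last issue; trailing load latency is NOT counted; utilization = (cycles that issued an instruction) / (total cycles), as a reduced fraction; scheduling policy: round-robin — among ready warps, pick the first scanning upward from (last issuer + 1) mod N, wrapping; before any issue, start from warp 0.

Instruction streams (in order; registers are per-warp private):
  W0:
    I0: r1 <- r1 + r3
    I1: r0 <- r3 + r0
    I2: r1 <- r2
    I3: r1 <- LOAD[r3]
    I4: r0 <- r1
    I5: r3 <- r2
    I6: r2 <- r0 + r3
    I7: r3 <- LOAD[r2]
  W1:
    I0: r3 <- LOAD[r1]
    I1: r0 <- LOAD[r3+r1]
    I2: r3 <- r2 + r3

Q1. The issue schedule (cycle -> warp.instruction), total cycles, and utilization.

cycle 0: W0.I0
cycle 1: W1.I0
cycle 2: W0.I1
cycle 3: W0.I2
cycle 4: W1.I1
cycle 5: W0.I3
cycle 6: W1.I2
cycle 7: idle
cycle 8: W0.I4
cycle 9: W0.I5
cycle 10: W0.I6
cycle 11: W0.I7

Answer: 12 cycles, utilization 11/12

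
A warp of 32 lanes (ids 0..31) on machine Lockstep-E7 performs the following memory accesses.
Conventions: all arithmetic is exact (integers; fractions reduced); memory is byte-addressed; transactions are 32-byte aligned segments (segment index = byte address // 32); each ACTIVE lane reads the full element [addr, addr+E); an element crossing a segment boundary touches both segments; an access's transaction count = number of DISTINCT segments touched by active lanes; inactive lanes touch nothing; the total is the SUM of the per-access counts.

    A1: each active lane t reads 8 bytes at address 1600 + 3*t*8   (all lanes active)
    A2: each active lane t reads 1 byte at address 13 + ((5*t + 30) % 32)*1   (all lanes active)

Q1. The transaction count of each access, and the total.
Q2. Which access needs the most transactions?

A1: 24 transactions
A2: 2 transactions

Answer: 24,2; total 26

Answer: A1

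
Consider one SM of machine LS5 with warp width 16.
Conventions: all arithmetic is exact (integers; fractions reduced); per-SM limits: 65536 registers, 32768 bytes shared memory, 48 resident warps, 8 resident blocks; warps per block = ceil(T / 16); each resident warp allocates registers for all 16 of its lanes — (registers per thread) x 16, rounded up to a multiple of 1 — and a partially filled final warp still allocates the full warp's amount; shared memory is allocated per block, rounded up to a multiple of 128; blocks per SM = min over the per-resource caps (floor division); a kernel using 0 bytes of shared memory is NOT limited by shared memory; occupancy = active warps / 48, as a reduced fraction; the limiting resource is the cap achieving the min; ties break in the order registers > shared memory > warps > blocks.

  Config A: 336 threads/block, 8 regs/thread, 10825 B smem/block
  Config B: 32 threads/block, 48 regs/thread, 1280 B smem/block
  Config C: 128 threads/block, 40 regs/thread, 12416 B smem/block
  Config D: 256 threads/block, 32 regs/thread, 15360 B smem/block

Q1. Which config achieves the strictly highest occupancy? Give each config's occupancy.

occupancies: A 7/8, B 1/3, C 1/3, D 2/3

Answer: A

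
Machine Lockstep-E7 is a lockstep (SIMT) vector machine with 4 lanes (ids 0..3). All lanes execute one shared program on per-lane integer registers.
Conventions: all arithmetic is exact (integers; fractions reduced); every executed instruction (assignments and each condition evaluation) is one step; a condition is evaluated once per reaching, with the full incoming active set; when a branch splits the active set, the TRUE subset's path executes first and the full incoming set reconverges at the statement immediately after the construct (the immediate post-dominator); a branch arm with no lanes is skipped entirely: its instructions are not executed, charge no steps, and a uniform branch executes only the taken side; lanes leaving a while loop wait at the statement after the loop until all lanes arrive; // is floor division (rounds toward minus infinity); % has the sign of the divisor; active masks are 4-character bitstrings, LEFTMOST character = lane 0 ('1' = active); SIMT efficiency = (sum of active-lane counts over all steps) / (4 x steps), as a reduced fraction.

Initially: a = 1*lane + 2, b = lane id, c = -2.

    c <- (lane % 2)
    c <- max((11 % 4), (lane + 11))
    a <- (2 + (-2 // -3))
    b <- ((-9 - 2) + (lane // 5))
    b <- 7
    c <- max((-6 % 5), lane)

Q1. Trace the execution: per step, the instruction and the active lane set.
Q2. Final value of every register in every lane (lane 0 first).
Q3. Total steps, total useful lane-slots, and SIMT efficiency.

step 0: c <- (lane % 2)              1111
step 1: c <- max((11 % 4), (lane + 11)) 1111
step 2: a <- (2 + (-2 // -3))        1111
step 3: b <- ((-9 - 2) + (lane // 5)) 1111
step 4: b <- 7                       1111
step 5: c <- max((-6 % 5), lane)     1111

Answer: 6 steps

a: 2,2,2,2
b: 7,7,7,7
c: 4,4,4,4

steps = 6; useful = 24; efficiency = 24/24 = 1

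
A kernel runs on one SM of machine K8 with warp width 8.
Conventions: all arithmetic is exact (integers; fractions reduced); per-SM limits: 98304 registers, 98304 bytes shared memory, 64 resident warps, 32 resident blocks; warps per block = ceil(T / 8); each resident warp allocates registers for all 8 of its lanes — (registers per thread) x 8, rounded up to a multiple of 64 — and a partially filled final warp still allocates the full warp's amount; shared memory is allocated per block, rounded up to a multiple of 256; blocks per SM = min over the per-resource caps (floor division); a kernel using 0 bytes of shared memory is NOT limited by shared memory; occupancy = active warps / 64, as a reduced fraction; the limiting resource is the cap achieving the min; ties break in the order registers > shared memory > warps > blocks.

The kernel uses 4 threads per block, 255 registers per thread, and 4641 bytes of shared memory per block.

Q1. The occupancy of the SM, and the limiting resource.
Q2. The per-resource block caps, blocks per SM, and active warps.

Answer: occupancy 5/16, limited by shared memory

registers: 48 blocks
shared memory: 20 blocks
warps: 64 blocks
blocks: 32 blocks

Answer: 20 blocks, 20 active warps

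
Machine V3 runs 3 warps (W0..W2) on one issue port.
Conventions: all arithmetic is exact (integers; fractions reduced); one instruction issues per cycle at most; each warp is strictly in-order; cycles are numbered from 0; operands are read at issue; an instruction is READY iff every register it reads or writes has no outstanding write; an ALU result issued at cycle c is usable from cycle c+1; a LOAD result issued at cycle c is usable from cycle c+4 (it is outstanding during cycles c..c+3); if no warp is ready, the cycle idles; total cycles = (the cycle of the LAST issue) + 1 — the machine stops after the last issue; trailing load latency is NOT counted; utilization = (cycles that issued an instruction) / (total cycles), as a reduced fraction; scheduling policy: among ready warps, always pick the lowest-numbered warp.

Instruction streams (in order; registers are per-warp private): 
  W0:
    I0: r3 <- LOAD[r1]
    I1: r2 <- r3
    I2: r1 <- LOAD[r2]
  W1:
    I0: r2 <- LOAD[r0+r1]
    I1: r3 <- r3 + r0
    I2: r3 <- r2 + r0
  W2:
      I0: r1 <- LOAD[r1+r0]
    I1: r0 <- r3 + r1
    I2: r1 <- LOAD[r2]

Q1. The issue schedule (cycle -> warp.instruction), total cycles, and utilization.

cycle 0: W0.I0
cycle 1: W1.I0
cycle 2: W1.I1
cycle 3: W2.I0
cycle 4: W0.I1
cycle 5: W0.I2
cycle 6: W1.I2
cycle 7: W2.I1
cycle 8: W2.I2

Answer: 9 cycles, utilization 1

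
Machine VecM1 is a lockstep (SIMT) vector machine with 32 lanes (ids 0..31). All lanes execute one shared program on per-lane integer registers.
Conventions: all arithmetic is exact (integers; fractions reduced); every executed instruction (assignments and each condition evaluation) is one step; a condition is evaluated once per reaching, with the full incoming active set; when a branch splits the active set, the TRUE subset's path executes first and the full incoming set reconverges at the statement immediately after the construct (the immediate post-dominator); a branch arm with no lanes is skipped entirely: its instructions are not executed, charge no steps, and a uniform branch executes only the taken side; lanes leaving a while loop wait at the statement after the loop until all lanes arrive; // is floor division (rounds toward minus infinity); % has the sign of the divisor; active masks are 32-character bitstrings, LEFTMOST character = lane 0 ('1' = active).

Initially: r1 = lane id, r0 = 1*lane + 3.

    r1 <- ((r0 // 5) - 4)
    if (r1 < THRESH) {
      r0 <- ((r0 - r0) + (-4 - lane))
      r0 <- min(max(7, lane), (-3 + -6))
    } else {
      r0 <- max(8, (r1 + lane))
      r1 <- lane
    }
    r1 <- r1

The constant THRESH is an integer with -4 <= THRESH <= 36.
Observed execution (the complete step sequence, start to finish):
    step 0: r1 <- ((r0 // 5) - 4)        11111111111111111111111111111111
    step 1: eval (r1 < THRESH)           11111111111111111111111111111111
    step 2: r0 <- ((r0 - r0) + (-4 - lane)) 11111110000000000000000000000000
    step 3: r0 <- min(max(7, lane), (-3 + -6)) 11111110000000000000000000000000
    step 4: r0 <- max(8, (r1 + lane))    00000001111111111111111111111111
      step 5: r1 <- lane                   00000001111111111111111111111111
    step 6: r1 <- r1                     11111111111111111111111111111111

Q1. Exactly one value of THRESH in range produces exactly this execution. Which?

Answer: THRESH = -2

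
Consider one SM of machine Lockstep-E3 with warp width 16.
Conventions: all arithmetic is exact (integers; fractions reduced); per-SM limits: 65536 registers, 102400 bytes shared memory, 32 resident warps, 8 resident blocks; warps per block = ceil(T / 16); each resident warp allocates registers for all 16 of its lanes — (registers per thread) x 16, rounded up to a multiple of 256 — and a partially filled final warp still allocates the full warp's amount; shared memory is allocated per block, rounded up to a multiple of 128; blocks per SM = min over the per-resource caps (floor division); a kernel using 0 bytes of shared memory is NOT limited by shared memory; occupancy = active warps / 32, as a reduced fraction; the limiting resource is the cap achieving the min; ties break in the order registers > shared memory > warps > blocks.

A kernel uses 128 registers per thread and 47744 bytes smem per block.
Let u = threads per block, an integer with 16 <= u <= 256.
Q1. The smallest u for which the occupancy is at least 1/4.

Answer: u = 49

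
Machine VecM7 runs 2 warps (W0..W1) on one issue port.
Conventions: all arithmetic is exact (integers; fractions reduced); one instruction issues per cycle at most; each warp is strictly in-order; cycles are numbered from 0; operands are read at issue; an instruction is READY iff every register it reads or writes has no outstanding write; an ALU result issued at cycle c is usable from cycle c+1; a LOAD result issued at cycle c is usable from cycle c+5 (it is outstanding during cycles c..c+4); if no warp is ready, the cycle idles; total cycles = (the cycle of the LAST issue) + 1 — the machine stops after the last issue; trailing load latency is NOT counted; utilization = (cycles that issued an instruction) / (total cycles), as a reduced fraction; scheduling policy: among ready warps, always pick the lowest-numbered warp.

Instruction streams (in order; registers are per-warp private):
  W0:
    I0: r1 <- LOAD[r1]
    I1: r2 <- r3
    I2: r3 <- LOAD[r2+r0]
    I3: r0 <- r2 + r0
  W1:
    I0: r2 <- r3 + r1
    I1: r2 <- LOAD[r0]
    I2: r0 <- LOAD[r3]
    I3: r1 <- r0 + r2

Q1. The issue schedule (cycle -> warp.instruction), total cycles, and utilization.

cycle 0: W0.I0
cycle 1: W0.I1
cycle 2: W0.I2
cycle 3: W0.I3
cycle 4: W1.I0
cycle 5: W1.I1
cycle 6: W1.I2
cycle 7: idle
cycle 8: idle
cycle 9: idle
cycle 10: idle
cycle 11: W1.I3

Answer: 12 cycles, utilization 2/3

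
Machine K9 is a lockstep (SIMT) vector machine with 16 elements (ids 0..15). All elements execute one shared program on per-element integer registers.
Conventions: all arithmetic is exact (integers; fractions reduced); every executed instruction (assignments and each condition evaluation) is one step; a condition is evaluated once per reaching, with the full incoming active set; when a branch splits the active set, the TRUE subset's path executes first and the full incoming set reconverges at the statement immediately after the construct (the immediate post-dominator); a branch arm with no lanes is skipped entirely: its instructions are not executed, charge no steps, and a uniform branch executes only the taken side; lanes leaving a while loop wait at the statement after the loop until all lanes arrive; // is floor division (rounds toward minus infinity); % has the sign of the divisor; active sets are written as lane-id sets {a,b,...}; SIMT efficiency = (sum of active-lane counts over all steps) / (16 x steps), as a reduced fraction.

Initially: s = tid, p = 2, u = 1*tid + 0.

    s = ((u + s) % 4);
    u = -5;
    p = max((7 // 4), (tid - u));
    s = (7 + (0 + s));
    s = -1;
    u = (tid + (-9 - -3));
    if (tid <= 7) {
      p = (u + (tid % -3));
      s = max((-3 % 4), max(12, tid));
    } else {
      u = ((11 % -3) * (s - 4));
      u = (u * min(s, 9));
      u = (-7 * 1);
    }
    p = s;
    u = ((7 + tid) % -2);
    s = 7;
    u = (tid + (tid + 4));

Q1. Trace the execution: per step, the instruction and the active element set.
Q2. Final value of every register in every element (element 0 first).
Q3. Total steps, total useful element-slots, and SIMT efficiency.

step 0: s <- ((u + s) % 4)           {0,1,2,3,4,5,6,7,8,9,10,11,12,13,14,15}
step 1: u <- -5                      {0,1,2,3,4,5,6,7,8,9,10,11,12,13,14,15}
step 2: p <- max((7 // 4), (tid - u)) {0,1,2,3,4,5,6,7,8,9,10,11,12,13,14,15}
step 3: s <- (7 + (0 + s))           {0,1,2,3,4,5,6,7,8,9,10,11,12,13,14,15}
step 4: s <- -1                      {0,1,2,3,4,5,6,7,8,9,10,11,12,13,14,15}
step 5: u <- (tid + (-9 - -3))       {0,1,2,3,4,5,6,7,8,9,10,11,12,13,14,15}
step 6: eval (tid <= 7)              {0,1,2,3,4,5,6,7,8,9,10,11,12,13,14,15}
step 7: p <- (u + (tid % -3))        {0,1,2,3,4,5,6,7}
step 8: s <- max((-3 % 4), max(12, tid)) {0,1,2,3,4,5,6,7}
step 9: u <- ((11 % -3) * (s - 4))   {8,9,10,11,12,13,14,15}
step 10: u <- (u * min(s, 9))         {8,9,10,11,12,13,14,15}
step 11: u <- (-7 * 1)                {8,9,10,11,12,13,14,15}
step 12: p <- s                       {0,1,2,3,4,5,6,7,8,9,10,11,12,13,14,15}
step 13: u <- ((7 + tid) % -2)        {0,1,2,3,4,5,6,7,8,9,10,11,12,13,14,15}
step 14: s <- 7                       {0,1,2,3,4,5,6,7,8,9,10,11,12,13,14,15}
step 15: u <- (tid + (tid + 4))       {0,1,2,3,4,5,6,7,8,9,10,11,12,13,14,15}

Answer: 16 steps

s: 7,7,7,7,7,7,7,7,7,7,7,7,7,7,7,7
p: 12,12,12,12,12,12,12,12,-1,-1,-1,-1,-1,-1,-1,-1
u: 4,6,8,10,12,14,16,18,20,22,24,26,28,30,32,34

steps = 16; useful = 216; efficiency = 216/256 = 27/32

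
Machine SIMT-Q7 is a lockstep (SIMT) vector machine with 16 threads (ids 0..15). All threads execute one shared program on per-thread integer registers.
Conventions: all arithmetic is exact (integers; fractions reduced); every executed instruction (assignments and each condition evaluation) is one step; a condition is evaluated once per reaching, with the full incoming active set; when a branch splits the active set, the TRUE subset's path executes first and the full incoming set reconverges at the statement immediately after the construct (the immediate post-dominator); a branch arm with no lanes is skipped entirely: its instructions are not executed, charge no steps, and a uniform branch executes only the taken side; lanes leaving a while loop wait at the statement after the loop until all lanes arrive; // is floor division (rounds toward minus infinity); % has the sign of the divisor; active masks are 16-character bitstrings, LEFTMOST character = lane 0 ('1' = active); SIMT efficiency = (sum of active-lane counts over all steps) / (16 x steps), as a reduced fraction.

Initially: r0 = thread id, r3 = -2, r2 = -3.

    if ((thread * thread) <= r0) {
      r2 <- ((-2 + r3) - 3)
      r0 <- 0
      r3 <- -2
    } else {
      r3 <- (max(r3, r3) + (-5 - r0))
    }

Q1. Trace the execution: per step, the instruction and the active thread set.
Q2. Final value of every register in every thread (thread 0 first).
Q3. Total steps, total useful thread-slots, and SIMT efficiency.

step 0: eval ((thread * thread) <= r0) 1111111111111111
step 1: r2 <- ((-2 + r3) - 3)        1100000000000000
step 2: r0 <- 0                      1100000000000000
step 3: r3 <- -2                     1100000000000000
step 4: r3 <- (max(r3, r3) + (-5 - r0)) 0011111111111111

Answer: 5 steps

r0: 0,0,2,3,4,5,6,7,8,9,10,11,12,13,14,15
r3: -2,-2,-9,-10,-11,-12,-13,-14,-15,-16,-17,-18,-19,-20,-21,-22
r2: -7,-7,-3,-3,-3,-3,-3,-3,-3,-3,-3,-3,-3,-3,-3,-3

steps = 5; useful = 36; efficiency = 36/80 = 9/20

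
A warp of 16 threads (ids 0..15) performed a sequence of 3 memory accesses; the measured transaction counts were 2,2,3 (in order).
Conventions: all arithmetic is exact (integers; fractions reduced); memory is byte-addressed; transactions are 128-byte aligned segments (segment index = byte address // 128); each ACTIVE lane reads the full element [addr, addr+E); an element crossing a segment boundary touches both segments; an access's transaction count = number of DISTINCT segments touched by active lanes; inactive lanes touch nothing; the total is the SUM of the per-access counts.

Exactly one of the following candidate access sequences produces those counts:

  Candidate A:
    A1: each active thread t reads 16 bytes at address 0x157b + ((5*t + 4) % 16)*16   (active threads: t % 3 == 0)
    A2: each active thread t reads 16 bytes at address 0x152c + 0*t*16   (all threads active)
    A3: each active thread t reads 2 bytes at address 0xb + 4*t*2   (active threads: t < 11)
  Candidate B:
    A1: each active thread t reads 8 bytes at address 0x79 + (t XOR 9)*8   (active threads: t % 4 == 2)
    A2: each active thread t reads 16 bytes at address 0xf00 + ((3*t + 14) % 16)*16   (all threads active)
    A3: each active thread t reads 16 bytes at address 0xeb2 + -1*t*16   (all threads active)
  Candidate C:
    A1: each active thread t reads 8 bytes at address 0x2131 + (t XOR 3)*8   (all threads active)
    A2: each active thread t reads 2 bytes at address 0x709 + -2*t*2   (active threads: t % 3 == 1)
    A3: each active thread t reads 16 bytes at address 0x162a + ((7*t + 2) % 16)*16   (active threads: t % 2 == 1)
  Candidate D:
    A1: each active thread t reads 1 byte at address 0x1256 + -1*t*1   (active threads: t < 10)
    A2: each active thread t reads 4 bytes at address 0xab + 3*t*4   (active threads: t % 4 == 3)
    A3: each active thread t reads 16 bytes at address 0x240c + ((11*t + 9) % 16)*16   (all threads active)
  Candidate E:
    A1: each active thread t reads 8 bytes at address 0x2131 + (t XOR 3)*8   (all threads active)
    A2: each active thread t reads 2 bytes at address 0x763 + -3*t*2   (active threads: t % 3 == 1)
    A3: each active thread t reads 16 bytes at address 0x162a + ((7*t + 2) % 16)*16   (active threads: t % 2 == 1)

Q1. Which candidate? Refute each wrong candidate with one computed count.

A: A1 gives 3 transactions, not 2
B: A1 gives 1 transaction, not 2
D: A1 gives 1 transaction, not 2
E: A2 gives 1 transaction, not 2
C: all counts match (2,2,3)

Answer: C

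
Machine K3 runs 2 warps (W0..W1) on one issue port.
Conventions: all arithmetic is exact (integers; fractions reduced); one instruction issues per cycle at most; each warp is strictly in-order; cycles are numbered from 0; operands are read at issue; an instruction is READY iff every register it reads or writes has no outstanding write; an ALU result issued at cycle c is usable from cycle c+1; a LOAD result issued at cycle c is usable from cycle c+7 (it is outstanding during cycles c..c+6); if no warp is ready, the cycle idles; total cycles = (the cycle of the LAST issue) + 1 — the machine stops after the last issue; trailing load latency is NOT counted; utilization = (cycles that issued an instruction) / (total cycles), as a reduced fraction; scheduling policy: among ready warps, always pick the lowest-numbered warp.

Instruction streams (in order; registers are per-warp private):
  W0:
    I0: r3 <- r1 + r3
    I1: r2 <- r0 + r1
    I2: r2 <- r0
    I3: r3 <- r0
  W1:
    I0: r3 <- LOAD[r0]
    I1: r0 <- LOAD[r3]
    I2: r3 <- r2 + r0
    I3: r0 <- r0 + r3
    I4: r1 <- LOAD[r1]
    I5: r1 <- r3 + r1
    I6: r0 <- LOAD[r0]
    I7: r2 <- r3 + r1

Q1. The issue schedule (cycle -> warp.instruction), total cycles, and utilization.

cycle 0: W0.I0
cycle 1: W0.I1
cycle 2: W0.I2
cycle 3: W0.I3
cycle 4: W1.I0
cycle 5: idle
cycle 6: idle
cycle 7: idle
cycle 8: idle
cycle 9: idle
cycle 10: idle
cycle 11: W1.I1
cycle 12: idle
cycle 13: idle
cycle 14: idle
cycle 15: idle
cycle 16: idle
cycle 17: idle
cycle 18: W1.I2
cycle 19: W1.I3
cycle 20: W1.I4
cycle 21: idle
cycle 22: idle
cycle 23: idle
cycle 24: idle
cycle 25: idle
cycle 26: idle
cycle 27: W1.I5
cycle 28: W1.I6
cycle 29: W1.I7

Answer: 30 cycles, utilization 2/5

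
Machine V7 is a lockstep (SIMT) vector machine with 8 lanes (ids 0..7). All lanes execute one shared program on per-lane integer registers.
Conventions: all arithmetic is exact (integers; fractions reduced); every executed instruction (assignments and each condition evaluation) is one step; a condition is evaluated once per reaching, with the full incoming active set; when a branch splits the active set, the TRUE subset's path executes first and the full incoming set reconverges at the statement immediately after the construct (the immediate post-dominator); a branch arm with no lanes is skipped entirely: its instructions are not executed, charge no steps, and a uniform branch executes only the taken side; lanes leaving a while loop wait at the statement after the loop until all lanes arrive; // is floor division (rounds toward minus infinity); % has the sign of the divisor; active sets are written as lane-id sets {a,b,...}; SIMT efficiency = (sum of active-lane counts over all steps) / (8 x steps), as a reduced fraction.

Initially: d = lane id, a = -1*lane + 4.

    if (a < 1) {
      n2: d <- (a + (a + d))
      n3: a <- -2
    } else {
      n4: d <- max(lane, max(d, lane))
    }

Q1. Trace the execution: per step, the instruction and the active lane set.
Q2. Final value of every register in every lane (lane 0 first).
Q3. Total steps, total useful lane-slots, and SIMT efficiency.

step 0: eval (a < 1)                 {0,1,2,3,4,5,6,7}
step 1: d <- (a + (a + d))           {4,5,6,7}
step 2: a <- -2                      {4,5,6,7}
step 3: d <- max(lane, max(d, lane)) {0,1,2,3}

Answer: 4 steps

d: 0,1,2,3,4,3,2,1
a: 4,3,2,1,-2,-2,-2,-2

steps = 4; useful = 20; efficiency = 20/32 = 5/8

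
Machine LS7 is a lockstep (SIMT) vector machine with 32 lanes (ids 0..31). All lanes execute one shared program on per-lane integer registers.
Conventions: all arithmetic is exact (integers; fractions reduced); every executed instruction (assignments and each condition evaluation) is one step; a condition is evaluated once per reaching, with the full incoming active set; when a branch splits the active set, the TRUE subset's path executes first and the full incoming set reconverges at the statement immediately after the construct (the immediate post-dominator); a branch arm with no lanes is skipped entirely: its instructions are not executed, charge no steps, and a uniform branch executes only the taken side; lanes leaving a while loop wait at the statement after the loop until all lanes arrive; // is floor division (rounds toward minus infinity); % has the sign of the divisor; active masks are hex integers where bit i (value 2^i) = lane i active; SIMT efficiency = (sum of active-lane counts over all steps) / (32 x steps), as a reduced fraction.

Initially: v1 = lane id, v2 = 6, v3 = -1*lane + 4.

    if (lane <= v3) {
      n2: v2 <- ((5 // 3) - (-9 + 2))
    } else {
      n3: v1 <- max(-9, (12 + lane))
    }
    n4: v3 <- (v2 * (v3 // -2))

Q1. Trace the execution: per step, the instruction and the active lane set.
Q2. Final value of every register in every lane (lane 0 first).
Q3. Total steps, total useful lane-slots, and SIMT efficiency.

step 0: eval (lane <= v3)            0xffffffff
step 1: v2 <- ((5 // 3) - (-9 + 2))  0x00000007
step 2: v1 <- max(-9, (12 + lane))   0xfffffff8
step 3: v3 <- (v2 * (v3 // -2))      0xffffffff

Answer: 4 steps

v1: 0,1,2,15,16,17,18,19,20,21,22,23,24,25,26,27,28,29,30,31,32,33,34,35,36,37,38,39,40,41,42,43
v2: 8,8,8,6,6,6,6,6,6,6,6,6,6,6,6,6,6,6,6,6,6,6,6,6,6,6,6,6,6,6,6,6
v3: -16,-16,-8,-6,0,0,6,6,12,12,18,18,24,24,30,30,36,36,42,42,48,48,54,54,60,60,66,66,72,72,78,78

steps = 4; useful = 96; efficiency = 96/128 = 3/4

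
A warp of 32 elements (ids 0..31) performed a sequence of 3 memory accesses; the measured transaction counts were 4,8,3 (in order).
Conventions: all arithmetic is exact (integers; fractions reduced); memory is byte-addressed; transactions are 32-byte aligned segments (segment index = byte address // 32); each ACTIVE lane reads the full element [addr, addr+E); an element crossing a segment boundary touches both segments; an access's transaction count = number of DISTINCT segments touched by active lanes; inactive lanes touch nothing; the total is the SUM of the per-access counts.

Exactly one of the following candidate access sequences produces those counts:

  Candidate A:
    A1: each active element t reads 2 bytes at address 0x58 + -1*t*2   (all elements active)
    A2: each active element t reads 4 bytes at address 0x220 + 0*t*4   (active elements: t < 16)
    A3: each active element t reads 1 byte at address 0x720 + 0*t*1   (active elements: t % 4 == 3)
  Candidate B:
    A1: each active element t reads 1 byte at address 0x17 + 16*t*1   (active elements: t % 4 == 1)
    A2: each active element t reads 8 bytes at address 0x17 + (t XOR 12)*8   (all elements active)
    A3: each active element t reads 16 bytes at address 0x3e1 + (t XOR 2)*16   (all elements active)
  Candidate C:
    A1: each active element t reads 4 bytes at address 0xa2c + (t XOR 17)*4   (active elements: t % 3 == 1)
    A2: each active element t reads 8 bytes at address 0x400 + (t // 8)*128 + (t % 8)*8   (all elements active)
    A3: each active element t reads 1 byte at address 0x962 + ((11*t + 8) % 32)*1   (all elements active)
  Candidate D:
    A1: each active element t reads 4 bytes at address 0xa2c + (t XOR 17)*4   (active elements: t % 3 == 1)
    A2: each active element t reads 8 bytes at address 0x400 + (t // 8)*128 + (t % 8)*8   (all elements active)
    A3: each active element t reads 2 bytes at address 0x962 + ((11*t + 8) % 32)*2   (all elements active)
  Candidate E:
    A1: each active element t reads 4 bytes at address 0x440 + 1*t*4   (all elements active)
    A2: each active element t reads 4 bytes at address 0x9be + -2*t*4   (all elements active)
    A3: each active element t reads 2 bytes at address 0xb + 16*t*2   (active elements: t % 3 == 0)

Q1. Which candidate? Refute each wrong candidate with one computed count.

A: A1 gives 3 transactions, not 4
B: A1 gives 8 transactions, not 4
C: A3 gives 2 transactions, not 3
E: A2 gives 9 transactions, not 8
D: all counts match (4,8,3)

Answer: D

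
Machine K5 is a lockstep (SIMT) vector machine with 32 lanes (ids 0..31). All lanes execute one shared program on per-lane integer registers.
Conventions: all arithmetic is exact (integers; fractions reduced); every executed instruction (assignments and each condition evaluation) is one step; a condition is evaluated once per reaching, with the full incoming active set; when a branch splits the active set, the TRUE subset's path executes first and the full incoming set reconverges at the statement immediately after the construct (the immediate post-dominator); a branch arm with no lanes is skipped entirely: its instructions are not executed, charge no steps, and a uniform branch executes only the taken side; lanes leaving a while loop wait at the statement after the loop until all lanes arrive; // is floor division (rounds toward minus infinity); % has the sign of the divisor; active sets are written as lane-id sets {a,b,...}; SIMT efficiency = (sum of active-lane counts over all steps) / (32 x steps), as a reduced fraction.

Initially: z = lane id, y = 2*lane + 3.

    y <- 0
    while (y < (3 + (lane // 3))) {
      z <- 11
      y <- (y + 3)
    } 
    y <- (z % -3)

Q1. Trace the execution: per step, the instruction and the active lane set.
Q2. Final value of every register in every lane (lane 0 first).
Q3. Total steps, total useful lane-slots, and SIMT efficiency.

step 0: y <- 0                       {0,1,2,3,4,5,6,7,8,9,10,11,12,13,14,15,16,17,18,19,20,21,22,23,24,25,26,27,28,29,30,31}
step 1: eval (y < (3 + (lane // 3))) {0,1,2,3,4,5,6,7,8,9,10,11,12,13,14,15,16,17,18,19,20,21,22,23,24,25,26,27,28,29,30,31}
step 2: z <- 11                      {0,1,2,3,4,5,6,7,8,9,10,11,12,13,14,15,16,17,18,19,20,21,22,23,24,25,26,27,28,29,30,31}
step 3: y <- (y + 3)                 {0,1,2,3,4,5,6,7,8,9,10,11,12,13,14,15,16,17,18,19,20,21,22,23,24,25,26,27,28,29,30,31}
step 4: eval (y < (3 + (lane // 3))) {0,1,2,3,4,5,6,7,8,9,10,11,12,13,14,15,16,17,18,19,20,21,22,23,24,25,26,27,28,29,30,31}
step 5: z <- 11                      {3,4,5,6,7,8,9,10,11,12,13,14,15,16,17,18,19,20,21,22,23,24,25,26,27,28,29,30,31}
step 6: y <- (y + 3)                 {3,4,5,6,7,8,9,10,11,12,13,14,15,16,17,18,19,20,21,22,23,24,25,26,27,28,29,30,31}
step 7: eval (y < (3 + (lane // 3))) {3,4,5,6,7,8,9,10,11,12,13,14,15,16,17,18,19,20,21,22,23,24,25,26,27,28,29,30,31}
step 8: z <- 11                      {12,13,14,15,16,17,18,19,20,21,22,23,24,25,26,27,28,29,30,31}
step 9: y <- (y + 3)                 {12,13,14,15,16,17,18,19,20,21,22,23,24,25,26,27,28,29,30,31}
step 10: eval (y < (3 + (lane // 3))) {12,13,14,15,16,17,18,19,20,21,22,23,24,25,26,27,28,29,30,31}
step 11: z <- 11                      {21,22,23,24,25,26,27,28,29,30,31}
step 12: y <- (y + 3)                 {21,22,23,24,25,26,27,28,29,30,31}
step 13: eval (y < (3 + (lane // 3))) {21,22,23,24,25,26,27,28,29,30,31}
step 14: z <- 11                      {30,31}
step 15: y <- (y + 3)                 {30,31}
step 16: eval (y < (3 + (lane // 3))) {30,31}
step 17: y <- (z % -3)                {0,1,2,3,4,5,6,7,8,9,10,11,12,13,14,15,16,17,18,19,20,21,22,23,24,25,26,27,28,29,30,31}

Answer: 18 steps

z: 11,11,11,11,11,11,11,11,11,11,11,11,11,11,11,11,11,11,11,11,11,11,11,11,11,11,11,11,11,11,11,11
y: -1,-1,-1,-1,-1,-1,-1,-1,-1,-1,-1,-1,-1,-1,-1,-1,-1,-1,-1,-1,-1,-1,-1,-1,-1,-1,-1,-1,-1,-1,-1,-1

steps = 18; useful = 378; efficiency = 378/576 = 21/32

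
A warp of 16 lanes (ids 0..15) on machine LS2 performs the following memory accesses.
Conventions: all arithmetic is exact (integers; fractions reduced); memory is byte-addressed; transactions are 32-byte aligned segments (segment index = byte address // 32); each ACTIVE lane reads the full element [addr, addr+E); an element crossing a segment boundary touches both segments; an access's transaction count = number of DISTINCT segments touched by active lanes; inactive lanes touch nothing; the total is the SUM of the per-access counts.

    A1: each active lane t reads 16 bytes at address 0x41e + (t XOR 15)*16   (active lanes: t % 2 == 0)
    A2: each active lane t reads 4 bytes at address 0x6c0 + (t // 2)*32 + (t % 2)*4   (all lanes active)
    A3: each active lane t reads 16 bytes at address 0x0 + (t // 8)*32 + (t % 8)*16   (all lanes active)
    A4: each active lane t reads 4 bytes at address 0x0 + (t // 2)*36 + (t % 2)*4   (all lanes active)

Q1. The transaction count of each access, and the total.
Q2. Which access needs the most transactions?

A1: 8 transactions
A2: 8 transactions
A3: 5 transactions
A4: 9 transactions

Answer: 8,8,5,9; total 30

Answer: A4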